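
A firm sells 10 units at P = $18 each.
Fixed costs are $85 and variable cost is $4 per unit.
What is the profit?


Total Revenue = P * Q = 18 * 10 = $180
Total Cost = FC + VC*Q = 85 + 4*10 = $125
Profit = TR - TC = 180 - 125 = $55

$55


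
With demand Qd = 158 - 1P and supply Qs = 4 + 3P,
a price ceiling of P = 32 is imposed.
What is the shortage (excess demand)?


At P = 32:
Qd = 158 - 1*32 = 126
Qs = 4 + 3*32 = 100
Shortage = Qd - Qs = 126 - 100 = 26

26


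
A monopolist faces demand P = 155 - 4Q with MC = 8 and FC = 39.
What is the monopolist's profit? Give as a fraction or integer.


MR = MC: 155 - 8Q = 8
Q* = 147/8
P* = 155 - 4*147/8 = 163/2
Profit = (P* - MC)*Q* - FC
= (163/2 - 8)*147/8 - 39
= 147/2*147/8 - 39
= 21609/16 - 39 = 20985/16

20985/16


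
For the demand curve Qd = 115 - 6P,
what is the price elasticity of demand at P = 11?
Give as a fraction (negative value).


dQ/dP = -6
At P = 11: Q = 115 - 6*11 = 49
E = (dQ/dP)(P/Q) = (-6)(11/49) = -66/49

-66/49


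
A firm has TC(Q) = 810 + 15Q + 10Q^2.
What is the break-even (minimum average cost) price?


AC(Q) = 810/Q + 15 + 10Q
To minimize: dAC/dQ = -810/Q^2 + 10 = 0
Q^2 = 810/10 = 81
Q* = 9
Min AC = 810/9 + 15 + 10*9
Min AC = 90 + 15 + 90 = 195

195


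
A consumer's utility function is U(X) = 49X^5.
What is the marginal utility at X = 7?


MU = dU/dX = 49*5*X^(5-1)
MU = 245*X^4
At X = 7:
MU = 245 * 7^4
MU = 245 * 2401 = 588245

588245


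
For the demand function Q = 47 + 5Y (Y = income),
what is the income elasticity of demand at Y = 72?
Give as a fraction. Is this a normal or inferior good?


dQ/dY = 5
At Y = 72: Q = 47 + 5*72 = 407
Ey = (dQ/dY)(Y/Q) = 5 * 72 / 407 = 360/407
Since Ey > 0, this is a normal good.

360/407 (normal good)


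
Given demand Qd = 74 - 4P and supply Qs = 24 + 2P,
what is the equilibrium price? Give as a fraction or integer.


At equilibrium, Qd = Qs.
74 - 4P = 24 + 2P
74 - 24 = 4P + 2P
50 = 6P
P* = 50/6 = 25/3

25/3


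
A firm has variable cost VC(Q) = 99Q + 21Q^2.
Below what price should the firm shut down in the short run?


AVC(Q) = VC(Q)/Q = 99 + 21Q
AVC is increasing in Q, so minimum AVC is at Q -> 0+.
Min AVC = 99
The firm should shut down if P < 99.

99


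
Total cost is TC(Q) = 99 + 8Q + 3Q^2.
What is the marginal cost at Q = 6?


MC = dTC/dQ = 8 + 2*3*Q
At Q = 6:
MC = 8 + 6*6
MC = 8 + 36 = 44

44


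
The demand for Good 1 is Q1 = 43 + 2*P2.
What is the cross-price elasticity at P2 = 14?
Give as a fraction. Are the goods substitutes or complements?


dQ1/dP2 = 2
At P2 = 14: Q1 = 43 + 2*14 = 71
Exy = (dQ1/dP2)(P2/Q1) = 2 * 14 / 71 = 28/71
Since Exy > 0, the goods are substitutes.

28/71 (substitutes)


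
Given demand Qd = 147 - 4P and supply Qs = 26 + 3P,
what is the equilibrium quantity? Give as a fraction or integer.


First find equilibrium price:
147 - 4P = 26 + 3P
P* = 121/7 = 121/7
Then substitute into demand:
Q* = 147 - 4 * 121/7 = 545/7

545/7


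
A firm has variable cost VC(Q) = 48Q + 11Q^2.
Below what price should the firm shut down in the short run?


AVC(Q) = VC(Q)/Q = 48 + 11Q
AVC is increasing in Q, so minimum AVC is at Q -> 0+.
Min AVC = 48
The firm should shut down if P < 48.

48


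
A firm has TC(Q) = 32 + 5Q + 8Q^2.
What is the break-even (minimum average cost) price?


AC(Q) = 32/Q + 5 + 8Q
To minimize: dAC/dQ = -32/Q^2 + 8 = 0
Q^2 = 32/8 = 4
Q* = 2
Min AC = 32/2 + 5 + 8*2
Min AC = 16 + 5 + 16 = 37

37


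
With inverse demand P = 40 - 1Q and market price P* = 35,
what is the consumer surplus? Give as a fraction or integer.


Maximum willingness to pay (at Q=0): P_max = 40
Quantity demanded at P* = 35:
Q* = (40 - 35)/1 = 5
CS = (1/2) * Q* * (P_max - P*)
CS = (1/2) * 5 * (40 - 35)
CS = (1/2) * 5 * 5 = 25/2

25/2


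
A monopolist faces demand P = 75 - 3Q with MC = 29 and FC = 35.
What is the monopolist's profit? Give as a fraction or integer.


MR = MC: 75 - 6Q = 29
Q* = 23/3
P* = 75 - 3*23/3 = 52
Profit = (P* - MC)*Q* - FC
= (52 - 29)*23/3 - 35
= 23*23/3 - 35
= 529/3 - 35 = 424/3

424/3


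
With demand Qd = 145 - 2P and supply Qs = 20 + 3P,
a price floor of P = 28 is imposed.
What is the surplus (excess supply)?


At P = 28:
Qd = 145 - 2*28 = 89
Qs = 20 + 3*28 = 104
Surplus = Qs - Qd = 104 - 89 = 15

15


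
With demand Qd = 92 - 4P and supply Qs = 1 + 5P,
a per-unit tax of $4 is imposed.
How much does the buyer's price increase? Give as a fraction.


With a per-unit tax, the buyer's price increase depends on relative slopes.
Supply slope: d = 5, Demand slope: b = 4
Buyer's price increase = d * tax / (b + d)
= 5 * 4 / (4 + 5)
= 20 / 9 = 20/9

20/9


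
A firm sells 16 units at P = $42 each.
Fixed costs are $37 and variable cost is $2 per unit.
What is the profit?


Total Revenue = P * Q = 42 * 16 = $672
Total Cost = FC + VC*Q = 37 + 2*16 = $69
Profit = TR - TC = 672 - 69 = $603

$603


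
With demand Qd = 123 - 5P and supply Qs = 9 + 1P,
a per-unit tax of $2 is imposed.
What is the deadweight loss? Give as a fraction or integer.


Pre-tax equilibrium quantity: Q* = 28
Post-tax equilibrium quantity: Q_tax = 79/3
Reduction in quantity: Q* - Q_tax = 5/3
DWL = (1/2) * tax * (Q* - Q_tax)
DWL = (1/2) * 2 * 5/3 = 5/3

5/3


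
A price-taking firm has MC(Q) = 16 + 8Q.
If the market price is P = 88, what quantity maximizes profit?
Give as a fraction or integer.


In perfect competition, profit is maximized where P = MC.
88 = 16 + 8Q
72 = 8Q
Q* = 72/8 = 9

9


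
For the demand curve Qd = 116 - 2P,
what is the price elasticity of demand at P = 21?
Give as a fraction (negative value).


dQ/dP = -2
At P = 21: Q = 116 - 2*21 = 74
E = (dQ/dP)(P/Q) = (-2)(21/74) = -21/37

-21/37


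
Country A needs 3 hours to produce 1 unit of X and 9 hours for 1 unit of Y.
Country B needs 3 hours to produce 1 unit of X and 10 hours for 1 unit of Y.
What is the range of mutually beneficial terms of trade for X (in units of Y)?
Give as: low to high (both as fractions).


Opportunity cost of X for Country A = hours_X / hours_Y = 3/9 = 1/3 units of Y
Opportunity cost of X for Country B = hours_X / hours_Y = 3/10 = 3/10 units of Y
Terms of trade must be between the two opportunity costs.
Range: 3/10 to 1/3

3/10 to 1/3


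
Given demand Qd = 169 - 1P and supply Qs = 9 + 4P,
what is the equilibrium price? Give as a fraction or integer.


At equilibrium, Qd = Qs.
169 - 1P = 9 + 4P
169 - 9 = 1P + 4P
160 = 5P
P* = 160/5 = 32

32


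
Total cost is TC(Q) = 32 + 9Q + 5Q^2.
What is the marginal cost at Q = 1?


MC = dTC/dQ = 9 + 2*5*Q
At Q = 1:
MC = 9 + 10*1
MC = 9 + 10 = 19

19


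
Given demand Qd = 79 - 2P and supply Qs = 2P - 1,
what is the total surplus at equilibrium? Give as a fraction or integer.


Find equilibrium: 79 - 2P = 2P - 1
79 + 1 = 4P
P* = 80/4 = 20
Q* = 2*20 - 1 = 39
Inverse demand: P = 79/2 - Q/2, so P_max = 79/2
Inverse supply: P = 1/2 + Q/2, so P_min = 1/2
CS = (1/2) * 39 * (79/2 - 20) = 1521/4
PS = (1/2) * 39 * (20 - 1/2) = 1521/4
TS = CS + PS = 1521/4 + 1521/4 = 1521/2

1521/2


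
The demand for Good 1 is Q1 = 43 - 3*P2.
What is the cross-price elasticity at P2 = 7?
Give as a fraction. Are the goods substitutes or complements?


dQ1/dP2 = -3
At P2 = 7: Q1 = 43 - 3*7 = 22
Exy = (dQ1/dP2)(P2/Q1) = -3 * 7 / 22 = -21/22
Since Exy < 0, the goods are complements.

-21/22 (complements)


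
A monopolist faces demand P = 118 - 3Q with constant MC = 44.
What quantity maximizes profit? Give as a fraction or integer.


TR = P*Q = (118 - 3Q)Q = 118Q - 3Q^2
MR = dTR/dQ = 118 - 6Q
Set MR = MC:
118 - 6Q = 44
74 = 6Q
Q* = 74/6 = 37/3

37/3


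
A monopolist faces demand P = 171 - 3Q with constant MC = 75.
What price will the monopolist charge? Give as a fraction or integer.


MR = 171 - 6Q
Set MR = MC: 171 - 6Q = 75
Q* = 16
Substitute into demand:
P* = 171 - 3*16 = 123

123


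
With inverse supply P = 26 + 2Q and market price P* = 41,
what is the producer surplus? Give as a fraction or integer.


Minimum supply price (at Q=0): P_min = 26
Quantity supplied at P* = 41:
Q* = (41 - 26)/2 = 15/2
PS = (1/2) * Q* * (P* - P_min)
PS = (1/2) * 15/2 * (41 - 26)
PS = (1/2) * 15/2 * 15 = 225/4

225/4


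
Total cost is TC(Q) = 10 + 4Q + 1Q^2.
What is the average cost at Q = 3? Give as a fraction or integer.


TC(3) = 10 + 4*3 + 1*3^2
TC(3) = 10 + 12 + 9 = 31
AC = TC/Q = 31/3 = 31/3

31/3


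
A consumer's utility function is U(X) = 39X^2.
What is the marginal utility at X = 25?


MU = dU/dX = 39*2*X^(2-1)
MU = 78*X^1
At X = 25:
MU = 78 * 25^1
MU = 78 * 25 = 1950

1950


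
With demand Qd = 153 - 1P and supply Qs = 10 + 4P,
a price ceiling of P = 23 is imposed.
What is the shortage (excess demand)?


At P = 23:
Qd = 153 - 1*23 = 130
Qs = 10 + 4*23 = 102
Shortage = Qd - Qs = 130 - 102 = 28

28


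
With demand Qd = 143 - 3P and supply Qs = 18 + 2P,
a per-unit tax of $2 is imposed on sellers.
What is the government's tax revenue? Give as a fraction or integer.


With tax on sellers, new supply: Qs' = 18 + 2(P - 2)
= 14 + 2P
New equilibrium quantity:
Q_new = 328/5
Tax revenue = tax * Q_new = 2 * 328/5 = 656/5

656/5


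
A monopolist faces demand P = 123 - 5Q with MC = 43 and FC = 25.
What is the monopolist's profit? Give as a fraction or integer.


MR = MC: 123 - 10Q = 43
Q* = 8
P* = 123 - 5*8 = 83
Profit = (P* - MC)*Q* - FC
= (83 - 43)*8 - 25
= 40*8 - 25
= 320 - 25 = 295

295


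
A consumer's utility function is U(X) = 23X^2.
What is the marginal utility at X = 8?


MU = dU/dX = 23*2*X^(2-1)
MU = 46*X^1
At X = 8:
MU = 46 * 8^1
MU = 46 * 8 = 368

368


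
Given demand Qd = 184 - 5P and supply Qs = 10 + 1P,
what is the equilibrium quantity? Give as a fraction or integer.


First find equilibrium price:
184 - 5P = 10 + 1P
P* = 174/6 = 29
Then substitute into demand:
Q* = 184 - 5 * 29 = 39

39


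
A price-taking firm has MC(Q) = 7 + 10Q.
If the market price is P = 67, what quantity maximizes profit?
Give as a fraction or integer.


In perfect competition, profit is maximized where P = MC.
67 = 7 + 10Q
60 = 10Q
Q* = 60/10 = 6

6


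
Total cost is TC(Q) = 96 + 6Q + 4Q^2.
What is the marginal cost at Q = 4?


MC = dTC/dQ = 6 + 2*4*Q
At Q = 4:
MC = 6 + 8*4
MC = 6 + 32 = 38

38


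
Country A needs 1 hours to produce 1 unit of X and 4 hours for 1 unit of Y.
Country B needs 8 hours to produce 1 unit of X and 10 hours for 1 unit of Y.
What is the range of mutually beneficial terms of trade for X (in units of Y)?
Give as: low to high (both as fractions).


Opportunity cost of X for Country A = hours_X / hours_Y = 1/4 = 1/4 units of Y
Opportunity cost of X for Country B = hours_X / hours_Y = 8/10 = 4/5 units of Y
Terms of trade must be between the two opportunity costs.
Range: 1/4 to 4/5

1/4 to 4/5


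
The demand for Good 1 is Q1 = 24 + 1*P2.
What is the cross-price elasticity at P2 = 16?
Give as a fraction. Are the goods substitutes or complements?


dQ1/dP2 = 1
At P2 = 16: Q1 = 24 + 1*16 = 40
Exy = (dQ1/dP2)(P2/Q1) = 1 * 16 / 40 = 2/5
Since Exy > 0, the goods are substitutes.

2/5 (substitutes)


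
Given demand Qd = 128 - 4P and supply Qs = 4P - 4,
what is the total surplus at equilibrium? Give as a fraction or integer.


Find equilibrium: 128 - 4P = 4P - 4
128 + 4 = 8P
P* = 132/8 = 33/2
Q* = 4*33/2 - 4 = 62
Inverse demand: P = 32 - Q/4, so P_max = 32
Inverse supply: P = 1 + Q/4, so P_min = 1
CS = (1/2) * 62 * (32 - 33/2) = 961/2
PS = (1/2) * 62 * (33/2 - 1) = 961/2
TS = CS + PS = 961/2 + 961/2 = 961

961


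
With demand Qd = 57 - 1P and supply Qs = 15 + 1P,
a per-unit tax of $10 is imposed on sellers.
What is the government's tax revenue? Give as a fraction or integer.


With tax on sellers, new supply: Qs' = 15 + 1(P - 10)
= 5 + 1P
New equilibrium quantity:
Q_new = 31
Tax revenue = tax * Q_new = 10 * 31 = 310

310


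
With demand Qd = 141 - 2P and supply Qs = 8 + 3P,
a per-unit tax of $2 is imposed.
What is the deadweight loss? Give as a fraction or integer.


Pre-tax equilibrium quantity: Q* = 439/5
Post-tax equilibrium quantity: Q_tax = 427/5
Reduction in quantity: Q* - Q_tax = 12/5
DWL = (1/2) * tax * (Q* - Q_tax)
DWL = (1/2) * 2 * 12/5 = 12/5

12/5


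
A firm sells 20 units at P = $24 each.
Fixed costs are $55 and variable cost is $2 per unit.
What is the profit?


Total Revenue = P * Q = 24 * 20 = $480
Total Cost = FC + VC*Q = 55 + 2*20 = $95
Profit = TR - TC = 480 - 95 = $385

$385


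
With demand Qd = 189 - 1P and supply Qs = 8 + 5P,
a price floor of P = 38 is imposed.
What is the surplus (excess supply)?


At P = 38:
Qd = 189 - 1*38 = 151
Qs = 8 + 5*38 = 198
Surplus = Qs - Qd = 198 - 151 = 47

47


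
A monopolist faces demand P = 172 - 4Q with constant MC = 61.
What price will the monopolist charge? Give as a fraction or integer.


MR = 172 - 8Q
Set MR = MC: 172 - 8Q = 61
Q* = 111/8
Substitute into demand:
P* = 172 - 4*111/8 = 233/2

233/2


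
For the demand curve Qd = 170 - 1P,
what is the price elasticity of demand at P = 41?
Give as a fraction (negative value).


dQ/dP = -1
At P = 41: Q = 170 - 1*41 = 129
E = (dQ/dP)(P/Q) = (-1)(41/129) = -41/129

-41/129


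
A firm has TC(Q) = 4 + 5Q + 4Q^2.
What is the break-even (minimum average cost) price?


AC(Q) = 4/Q + 5 + 4Q
To minimize: dAC/dQ = -4/Q^2 + 4 = 0
Q^2 = 4/4 = 1
Q* = 1
Min AC = 4/1 + 5 + 4*1
Min AC = 4 + 5 + 4 = 13

13


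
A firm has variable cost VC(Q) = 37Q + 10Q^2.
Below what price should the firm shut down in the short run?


AVC(Q) = VC(Q)/Q = 37 + 10Q
AVC is increasing in Q, so minimum AVC is at Q -> 0+.
Min AVC = 37
The firm should shut down if P < 37.

37


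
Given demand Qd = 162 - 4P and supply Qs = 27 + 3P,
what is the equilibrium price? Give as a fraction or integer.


At equilibrium, Qd = Qs.
162 - 4P = 27 + 3P
162 - 27 = 4P + 3P
135 = 7P
P* = 135/7 = 135/7

135/7


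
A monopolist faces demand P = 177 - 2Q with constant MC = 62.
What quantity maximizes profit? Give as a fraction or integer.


TR = P*Q = (177 - 2Q)Q = 177Q - 2Q^2
MR = dTR/dQ = 177 - 4Q
Set MR = MC:
177 - 4Q = 62
115 = 4Q
Q* = 115/4 = 115/4

115/4


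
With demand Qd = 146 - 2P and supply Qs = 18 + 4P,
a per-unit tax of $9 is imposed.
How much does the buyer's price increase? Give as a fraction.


With a per-unit tax, the buyer's price increase depends on relative slopes.
Supply slope: d = 4, Demand slope: b = 2
Buyer's price increase = d * tax / (b + d)
= 4 * 9 / (2 + 4)
= 36 / 6 = 6

6


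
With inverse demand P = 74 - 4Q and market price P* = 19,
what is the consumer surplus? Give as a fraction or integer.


Maximum willingness to pay (at Q=0): P_max = 74
Quantity demanded at P* = 19:
Q* = (74 - 19)/4 = 55/4
CS = (1/2) * Q* * (P_max - P*)
CS = (1/2) * 55/4 * (74 - 19)
CS = (1/2) * 55/4 * 55 = 3025/8

3025/8


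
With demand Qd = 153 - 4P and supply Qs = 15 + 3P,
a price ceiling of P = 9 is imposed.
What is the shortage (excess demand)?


At P = 9:
Qd = 153 - 4*9 = 117
Qs = 15 + 3*9 = 42
Shortage = Qd - Qs = 117 - 42 = 75

75


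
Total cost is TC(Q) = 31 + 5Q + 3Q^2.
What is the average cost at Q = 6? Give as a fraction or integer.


TC(6) = 31 + 5*6 + 3*6^2
TC(6) = 31 + 30 + 108 = 169
AC = TC/Q = 169/6 = 169/6

169/6


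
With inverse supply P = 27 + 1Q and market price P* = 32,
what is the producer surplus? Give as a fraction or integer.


Minimum supply price (at Q=0): P_min = 27
Quantity supplied at P* = 32:
Q* = (32 - 27)/1 = 5
PS = (1/2) * Q* * (P* - P_min)
PS = (1/2) * 5 * (32 - 27)
PS = (1/2) * 5 * 5 = 25/2

25/2


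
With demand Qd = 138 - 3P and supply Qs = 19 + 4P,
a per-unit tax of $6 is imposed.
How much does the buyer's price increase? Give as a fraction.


With a per-unit tax, the buyer's price increase depends on relative slopes.
Supply slope: d = 4, Demand slope: b = 3
Buyer's price increase = d * tax / (b + d)
= 4 * 6 / (3 + 4)
= 24 / 7 = 24/7

24/7


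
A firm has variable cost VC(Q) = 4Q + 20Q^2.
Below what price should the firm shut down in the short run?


AVC(Q) = VC(Q)/Q = 4 + 20Q
AVC is increasing in Q, so minimum AVC is at Q -> 0+.
Min AVC = 4
The firm should shut down if P < 4.

4


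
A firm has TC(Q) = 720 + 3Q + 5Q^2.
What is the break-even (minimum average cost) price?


AC(Q) = 720/Q + 3 + 5Q
To minimize: dAC/dQ = -720/Q^2 + 5 = 0
Q^2 = 720/5 = 144
Q* = 12
Min AC = 720/12 + 3 + 5*12
Min AC = 60 + 3 + 60 = 123

123


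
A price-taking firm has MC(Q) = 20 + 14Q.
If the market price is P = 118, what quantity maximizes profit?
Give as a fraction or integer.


In perfect competition, profit is maximized where P = MC.
118 = 20 + 14Q
98 = 14Q
Q* = 98/14 = 7

7


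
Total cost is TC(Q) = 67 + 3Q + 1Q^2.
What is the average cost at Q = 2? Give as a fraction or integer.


TC(2) = 67 + 3*2 + 1*2^2
TC(2) = 67 + 6 + 4 = 77
AC = TC/Q = 77/2 = 77/2

77/2


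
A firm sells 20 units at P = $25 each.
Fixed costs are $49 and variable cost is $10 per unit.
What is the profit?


Total Revenue = P * Q = 25 * 20 = $500
Total Cost = FC + VC*Q = 49 + 10*20 = $249
Profit = TR - TC = 500 - 249 = $251

$251


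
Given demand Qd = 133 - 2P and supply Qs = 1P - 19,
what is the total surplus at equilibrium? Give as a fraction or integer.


Find equilibrium: 133 - 2P = 1P - 19
133 + 19 = 3P
P* = 152/3 = 152/3
Q* = 1*152/3 - 19 = 95/3
Inverse demand: P = 133/2 - Q/2, so P_max = 133/2
Inverse supply: P = 19 + Q/1, so P_min = 19
CS = (1/2) * 95/3 * (133/2 - 152/3) = 9025/36
PS = (1/2) * 95/3 * (152/3 - 19) = 9025/18
TS = CS + PS = 9025/36 + 9025/18 = 9025/12

9025/12


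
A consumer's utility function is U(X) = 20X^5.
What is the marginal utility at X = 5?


MU = dU/dX = 20*5*X^(5-1)
MU = 100*X^4
At X = 5:
MU = 100 * 5^4
MU = 100 * 625 = 62500

62500


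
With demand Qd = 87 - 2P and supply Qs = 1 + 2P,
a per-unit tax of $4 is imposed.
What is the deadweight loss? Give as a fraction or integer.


Pre-tax equilibrium quantity: Q* = 44
Post-tax equilibrium quantity: Q_tax = 40
Reduction in quantity: Q* - Q_tax = 4
DWL = (1/2) * tax * (Q* - Q_tax)
DWL = (1/2) * 4 * 4 = 8

8


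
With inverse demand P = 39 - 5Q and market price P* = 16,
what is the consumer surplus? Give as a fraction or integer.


Maximum willingness to pay (at Q=0): P_max = 39
Quantity demanded at P* = 16:
Q* = (39 - 16)/5 = 23/5
CS = (1/2) * Q* * (P_max - P*)
CS = (1/2) * 23/5 * (39 - 16)
CS = (1/2) * 23/5 * 23 = 529/10

529/10


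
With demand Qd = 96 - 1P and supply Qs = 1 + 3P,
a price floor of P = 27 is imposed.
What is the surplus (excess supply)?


At P = 27:
Qd = 96 - 1*27 = 69
Qs = 1 + 3*27 = 82
Surplus = Qs - Qd = 82 - 69 = 13

13


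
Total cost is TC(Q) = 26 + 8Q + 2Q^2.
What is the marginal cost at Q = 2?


MC = dTC/dQ = 8 + 2*2*Q
At Q = 2:
MC = 8 + 4*2
MC = 8 + 8 = 16

16


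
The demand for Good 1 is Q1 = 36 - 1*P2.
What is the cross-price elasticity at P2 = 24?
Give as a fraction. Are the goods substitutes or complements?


dQ1/dP2 = -1
At P2 = 24: Q1 = 36 - 1*24 = 12
Exy = (dQ1/dP2)(P2/Q1) = -1 * 24 / 12 = -2
Since Exy < 0, the goods are complements.

-2 (complements)


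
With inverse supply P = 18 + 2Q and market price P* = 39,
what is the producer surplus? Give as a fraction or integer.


Minimum supply price (at Q=0): P_min = 18
Quantity supplied at P* = 39:
Q* = (39 - 18)/2 = 21/2
PS = (1/2) * Q* * (P* - P_min)
PS = (1/2) * 21/2 * (39 - 18)
PS = (1/2) * 21/2 * 21 = 441/4

441/4


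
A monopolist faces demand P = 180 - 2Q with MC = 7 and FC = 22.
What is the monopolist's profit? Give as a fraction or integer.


MR = MC: 180 - 4Q = 7
Q* = 173/4
P* = 180 - 2*173/4 = 187/2
Profit = (P* - MC)*Q* - FC
= (187/2 - 7)*173/4 - 22
= 173/2*173/4 - 22
= 29929/8 - 22 = 29753/8

29753/8


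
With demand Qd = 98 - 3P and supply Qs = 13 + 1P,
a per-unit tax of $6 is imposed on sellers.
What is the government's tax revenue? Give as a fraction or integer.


With tax on sellers, new supply: Qs' = 13 + 1(P - 6)
= 7 + 1P
New equilibrium quantity:
Q_new = 119/4
Tax revenue = tax * Q_new = 6 * 119/4 = 357/2

357/2


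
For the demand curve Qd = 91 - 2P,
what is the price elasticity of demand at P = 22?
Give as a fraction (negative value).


dQ/dP = -2
At P = 22: Q = 91 - 2*22 = 47
E = (dQ/dP)(P/Q) = (-2)(22/47) = -44/47

-44/47


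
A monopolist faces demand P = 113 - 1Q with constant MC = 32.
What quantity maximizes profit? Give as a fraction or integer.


TR = P*Q = (113 - 1Q)Q = 113Q - 1Q^2
MR = dTR/dQ = 113 - 2Q
Set MR = MC:
113 - 2Q = 32
81 = 2Q
Q* = 81/2 = 81/2

81/2


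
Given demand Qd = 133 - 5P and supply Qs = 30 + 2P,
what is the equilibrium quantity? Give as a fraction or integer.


First find equilibrium price:
133 - 5P = 30 + 2P
P* = 103/7 = 103/7
Then substitute into demand:
Q* = 133 - 5 * 103/7 = 416/7

416/7


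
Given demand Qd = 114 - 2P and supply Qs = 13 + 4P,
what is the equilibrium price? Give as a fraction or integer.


At equilibrium, Qd = Qs.
114 - 2P = 13 + 4P
114 - 13 = 2P + 4P
101 = 6P
P* = 101/6 = 101/6

101/6


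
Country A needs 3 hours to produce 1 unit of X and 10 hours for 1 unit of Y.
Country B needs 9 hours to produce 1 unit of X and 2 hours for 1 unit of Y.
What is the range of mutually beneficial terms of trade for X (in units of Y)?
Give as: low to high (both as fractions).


Opportunity cost of X for Country A = hours_X / hours_Y = 3/10 = 3/10 units of Y
Opportunity cost of X for Country B = hours_X / hours_Y = 9/2 = 9/2 units of Y
Terms of trade must be between the two opportunity costs.
Range: 3/10 to 9/2

3/10 to 9/2


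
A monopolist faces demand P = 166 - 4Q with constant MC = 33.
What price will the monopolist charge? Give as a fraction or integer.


MR = 166 - 8Q
Set MR = MC: 166 - 8Q = 33
Q* = 133/8
Substitute into demand:
P* = 166 - 4*133/8 = 199/2

199/2


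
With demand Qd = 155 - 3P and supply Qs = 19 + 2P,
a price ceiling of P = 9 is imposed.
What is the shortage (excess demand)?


At P = 9:
Qd = 155 - 3*9 = 128
Qs = 19 + 2*9 = 37
Shortage = Qd - Qs = 128 - 37 = 91

91


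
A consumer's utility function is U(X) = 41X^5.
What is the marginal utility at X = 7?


MU = dU/dX = 41*5*X^(5-1)
MU = 205*X^4
At X = 7:
MU = 205 * 7^4
MU = 205 * 2401 = 492205

492205


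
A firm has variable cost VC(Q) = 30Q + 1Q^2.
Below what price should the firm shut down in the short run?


AVC(Q) = VC(Q)/Q = 30 + 1Q
AVC is increasing in Q, so minimum AVC is at Q -> 0+.
Min AVC = 30
The firm should shut down if P < 30.

30


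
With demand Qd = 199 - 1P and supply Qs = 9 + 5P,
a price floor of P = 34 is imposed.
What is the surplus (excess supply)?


At P = 34:
Qd = 199 - 1*34 = 165
Qs = 9 + 5*34 = 179
Surplus = Qs - Qd = 179 - 165 = 14

14


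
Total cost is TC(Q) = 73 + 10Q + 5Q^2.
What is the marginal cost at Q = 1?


MC = dTC/dQ = 10 + 2*5*Q
At Q = 1:
MC = 10 + 10*1
MC = 10 + 10 = 20

20


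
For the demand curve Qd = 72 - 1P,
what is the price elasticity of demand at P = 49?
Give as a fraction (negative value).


dQ/dP = -1
At P = 49: Q = 72 - 1*49 = 23
E = (dQ/dP)(P/Q) = (-1)(49/23) = -49/23

-49/23


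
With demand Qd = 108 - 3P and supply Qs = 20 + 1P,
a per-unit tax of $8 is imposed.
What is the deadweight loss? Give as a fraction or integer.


Pre-tax equilibrium quantity: Q* = 42
Post-tax equilibrium quantity: Q_tax = 36
Reduction in quantity: Q* - Q_tax = 6
DWL = (1/2) * tax * (Q* - Q_tax)
DWL = (1/2) * 8 * 6 = 24

24


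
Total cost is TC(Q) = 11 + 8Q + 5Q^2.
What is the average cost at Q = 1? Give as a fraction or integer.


TC(1) = 11 + 8*1 + 5*1^2
TC(1) = 11 + 8 + 5 = 24
AC = TC/Q = 24/1 = 24

24


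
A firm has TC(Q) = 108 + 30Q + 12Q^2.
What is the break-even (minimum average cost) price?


AC(Q) = 108/Q + 30 + 12Q
To minimize: dAC/dQ = -108/Q^2 + 12 = 0
Q^2 = 108/12 = 9
Q* = 3
Min AC = 108/3 + 30 + 12*3
Min AC = 36 + 30 + 36 = 102

102


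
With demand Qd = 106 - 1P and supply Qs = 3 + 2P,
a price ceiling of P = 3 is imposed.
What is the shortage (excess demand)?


At P = 3:
Qd = 106 - 1*3 = 103
Qs = 3 + 2*3 = 9
Shortage = Qd - Qs = 103 - 9 = 94

94


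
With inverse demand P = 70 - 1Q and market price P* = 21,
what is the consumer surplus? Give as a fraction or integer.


Maximum willingness to pay (at Q=0): P_max = 70
Quantity demanded at P* = 21:
Q* = (70 - 21)/1 = 49
CS = (1/2) * Q* * (P_max - P*)
CS = (1/2) * 49 * (70 - 21)
CS = (1/2) * 49 * 49 = 2401/2

2401/2


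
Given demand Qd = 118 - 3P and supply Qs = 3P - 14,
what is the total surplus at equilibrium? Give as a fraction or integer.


Find equilibrium: 118 - 3P = 3P - 14
118 + 14 = 6P
P* = 132/6 = 22
Q* = 3*22 - 14 = 52
Inverse demand: P = 118/3 - Q/3, so P_max = 118/3
Inverse supply: P = 14/3 + Q/3, so P_min = 14/3
CS = (1/2) * 52 * (118/3 - 22) = 1352/3
PS = (1/2) * 52 * (22 - 14/3) = 1352/3
TS = CS + PS = 1352/3 + 1352/3 = 2704/3

2704/3


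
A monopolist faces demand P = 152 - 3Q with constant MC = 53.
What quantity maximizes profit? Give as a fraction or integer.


TR = P*Q = (152 - 3Q)Q = 152Q - 3Q^2
MR = dTR/dQ = 152 - 6Q
Set MR = MC:
152 - 6Q = 53
99 = 6Q
Q* = 99/6 = 33/2

33/2


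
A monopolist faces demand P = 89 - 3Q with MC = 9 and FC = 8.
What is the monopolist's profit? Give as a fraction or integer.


MR = MC: 89 - 6Q = 9
Q* = 40/3
P* = 89 - 3*40/3 = 49
Profit = (P* - MC)*Q* - FC
= (49 - 9)*40/3 - 8
= 40*40/3 - 8
= 1600/3 - 8 = 1576/3

1576/3


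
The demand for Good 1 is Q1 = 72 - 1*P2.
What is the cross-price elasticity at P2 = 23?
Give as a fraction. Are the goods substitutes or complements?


dQ1/dP2 = -1
At P2 = 23: Q1 = 72 - 1*23 = 49
Exy = (dQ1/dP2)(P2/Q1) = -1 * 23 / 49 = -23/49
Since Exy < 0, the goods are complements.

-23/49 (complements)


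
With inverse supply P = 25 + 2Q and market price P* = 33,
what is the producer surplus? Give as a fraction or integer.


Minimum supply price (at Q=0): P_min = 25
Quantity supplied at P* = 33:
Q* = (33 - 25)/2 = 4
PS = (1/2) * Q* * (P* - P_min)
PS = (1/2) * 4 * (33 - 25)
PS = (1/2) * 4 * 8 = 16

16


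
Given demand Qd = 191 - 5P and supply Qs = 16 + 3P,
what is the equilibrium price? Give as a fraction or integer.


At equilibrium, Qd = Qs.
191 - 5P = 16 + 3P
191 - 16 = 5P + 3P
175 = 8P
P* = 175/8 = 175/8

175/8


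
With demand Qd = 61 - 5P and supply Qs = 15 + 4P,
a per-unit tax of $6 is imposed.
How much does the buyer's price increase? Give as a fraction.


With a per-unit tax, the buyer's price increase depends on relative slopes.
Supply slope: d = 4, Demand slope: b = 5
Buyer's price increase = d * tax / (b + d)
= 4 * 6 / (5 + 4)
= 24 / 9 = 8/3

8/3


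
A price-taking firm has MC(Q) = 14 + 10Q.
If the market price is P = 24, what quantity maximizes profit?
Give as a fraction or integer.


In perfect competition, profit is maximized where P = MC.
24 = 14 + 10Q
10 = 10Q
Q* = 10/10 = 1

1


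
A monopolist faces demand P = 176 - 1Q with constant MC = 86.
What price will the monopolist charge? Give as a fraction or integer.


MR = 176 - 2Q
Set MR = MC: 176 - 2Q = 86
Q* = 45
Substitute into demand:
P* = 176 - 1*45 = 131

131


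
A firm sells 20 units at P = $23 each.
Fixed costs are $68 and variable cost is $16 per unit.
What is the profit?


Total Revenue = P * Q = 23 * 20 = $460
Total Cost = FC + VC*Q = 68 + 16*20 = $388
Profit = TR - TC = 460 - 388 = $72

$72


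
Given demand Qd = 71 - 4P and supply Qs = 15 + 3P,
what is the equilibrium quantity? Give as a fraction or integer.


First find equilibrium price:
71 - 4P = 15 + 3P
P* = 56/7 = 8
Then substitute into demand:
Q* = 71 - 4 * 8 = 39

39


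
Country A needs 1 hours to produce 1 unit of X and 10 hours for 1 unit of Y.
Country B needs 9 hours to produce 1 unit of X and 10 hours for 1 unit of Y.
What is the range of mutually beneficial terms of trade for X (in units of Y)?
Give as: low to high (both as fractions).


Opportunity cost of X for Country A = hours_X / hours_Y = 1/10 = 1/10 units of Y
Opportunity cost of X for Country B = hours_X / hours_Y = 9/10 = 9/10 units of Y
Terms of trade must be between the two opportunity costs.
Range: 1/10 to 9/10

1/10 to 9/10


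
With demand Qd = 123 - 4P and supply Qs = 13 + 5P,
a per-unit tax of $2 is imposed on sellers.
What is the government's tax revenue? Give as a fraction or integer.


With tax on sellers, new supply: Qs' = 13 + 5(P - 2)
= 3 + 5P
New equilibrium quantity:
Q_new = 209/3
Tax revenue = tax * Q_new = 2 * 209/3 = 418/3

418/3


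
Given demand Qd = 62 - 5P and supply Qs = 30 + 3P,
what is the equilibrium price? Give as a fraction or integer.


At equilibrium, Qd = Qs.
62 - 5P = 30 + 3P
62 - 30 = 5P + 3P
32 = 8P
P* = 32/8 = 4

4


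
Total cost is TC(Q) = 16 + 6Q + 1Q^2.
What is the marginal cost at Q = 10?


MC = dTC/dQ = 6 + 2*1*Q
At Q = 10:
MC = 6 + 2*10
MC = 6 + 20 = 26

26


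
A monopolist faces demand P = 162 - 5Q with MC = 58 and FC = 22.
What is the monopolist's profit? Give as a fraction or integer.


MR = MC: 162 - 10Q = 58
Q* = 52/5
P* = 162 - 5*52/5 = 110
Profit = (P* - MC)*Q* - FC
= (110 - 58)*52/5 - 22
= 52*52/5 - 22
= 2704/5 - 22 = 2594/5

2594/5


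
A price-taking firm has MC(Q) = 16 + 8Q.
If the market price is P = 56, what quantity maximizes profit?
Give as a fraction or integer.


In perfect competition, profit is maximized where P = MC.
56 = 16 + 8Q
40 = 8Q
Q* = 40/8 = 5

5


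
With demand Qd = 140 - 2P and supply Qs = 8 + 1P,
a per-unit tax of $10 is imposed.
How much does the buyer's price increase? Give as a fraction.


With a per-unit tax, the buyer's price increase depends on relative slopes.
Supply slope: d = 1, Demand slope: b = 2
Buyer's price increase = d * tax / (b + d)
= 1 * 10 / (2 + 1)
= 10 / 3 = 10/3

10/3


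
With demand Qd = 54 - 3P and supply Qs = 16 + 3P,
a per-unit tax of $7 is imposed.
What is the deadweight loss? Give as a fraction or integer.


Pre-tax equilibrium quantity: Q* = 35
Post-tax equilibrium quantity: Q_tax = 49/2
Reduction in quantity: Q* - Q_tax = 21/2
DWL = (1/2) * tax * (Q* - Q_tax)
DWL = (1/2) * 7 * 21/2 = 147/4

147/4


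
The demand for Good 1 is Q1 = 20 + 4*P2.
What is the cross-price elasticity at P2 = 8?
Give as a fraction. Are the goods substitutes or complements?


dQ1/dP2 = 4
At P2 = 8: Q1 = 20 + 4*8 = 52
Exy = (dQ1/dP2)(P2/Q1) = 4 * 8 / 52 = 8/13
Since Exy > 0, the goods are substitutes.

8/13 (substitutes)


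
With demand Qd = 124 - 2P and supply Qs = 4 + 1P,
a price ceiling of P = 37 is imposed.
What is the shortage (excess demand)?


At P = 37:
Qd = 124 - 2*37 = 50
Qs = 4 + 1*37 = 41
Shortage = Qd - Qs = 50 - 41 = 9

9


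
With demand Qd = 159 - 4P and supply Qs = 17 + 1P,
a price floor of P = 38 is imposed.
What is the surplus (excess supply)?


At P = 38:
Qd = 159 - 4*38 = 7
Qs = 17 + 1*38 = 55
Surplus = Qs - Qd = 55 - 7 = 48

48


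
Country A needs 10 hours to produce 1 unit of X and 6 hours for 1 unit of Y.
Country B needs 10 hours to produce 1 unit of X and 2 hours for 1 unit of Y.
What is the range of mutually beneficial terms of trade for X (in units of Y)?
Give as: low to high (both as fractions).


Opportunity cost of X for Country A = hours_X / hours_Y = 10/6 = 5/3 units of Y
Opportunity cost of X for Country B = hours_X / hours_Y = 10/2 = 5 units of Y
Terms of trade must be between the two opportunity costs.
Range: 5/3 to 5

5/3 to 5


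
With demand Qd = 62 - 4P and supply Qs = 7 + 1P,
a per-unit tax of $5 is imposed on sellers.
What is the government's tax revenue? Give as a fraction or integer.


With tax on sellers, new supply: Qs' = 7 + 1(P - 5)
= 2 + 1P
New equilibrium quantity:
Q_new = 14
Tax revenue = tax * Q_new = 5 * 14 = 70

70


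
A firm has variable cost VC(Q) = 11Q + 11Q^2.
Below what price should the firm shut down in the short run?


AVC(Q) = VC(Q)/Q = 11 + 11Q
AVC is increasing in Q, so minimum AVC is at Q -> 0+.
Min AVC = 11
The firm should shut down if P < 11.

11


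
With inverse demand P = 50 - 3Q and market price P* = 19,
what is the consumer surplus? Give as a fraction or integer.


Maximum willingness to pay (at Q=0): P_max = 50
Quantity demanded at P* = 19:
Q* = (50 - 19)/3 = 31/3
CS = (1/2) * Q* * (P_max - P*)
CS = (1/2) * 31/3 * (50 - 19)
CS = (1/2) * 31/3 * 31 = 961/6

961/6


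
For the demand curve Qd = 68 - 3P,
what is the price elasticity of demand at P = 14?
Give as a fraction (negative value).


dQ/dP = -3
At P = 14: Q = 68 - 3*14 = 26
E = (dQ/dP)(P/Q) = (-3)(14/26) = -21/13

-21/13


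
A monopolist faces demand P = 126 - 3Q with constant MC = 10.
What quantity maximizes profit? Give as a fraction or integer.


TR = P*Q = (126 - 3Q)Q = 126Q - 3Q^2
MR = dTR/dQ = 126 - 6Q
Set MR = MC:
126 - 6Q = 10
116 = 6Q
Q* = 116/6 = 58/3

58/3


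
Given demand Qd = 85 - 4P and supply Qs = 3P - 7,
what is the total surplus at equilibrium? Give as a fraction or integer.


Find equilibrium: 85 - 4P = 3P - 7
85 + 7 = 7P
P* = 92/7 = 92/7
Q* = 3*92/7 - 7 = 227/7
Inverse demand: P = 85/4 - Q/4, so P_max = 85/4
Inverse supply: P = 7/3 + Q/3, so P_min = 7/3
CS = (1/2) * 227/7 * (85/4 - 92/7) = 51529/392
PS = (1/2) * 227/7 * (92/7 - 7/3) = 51529/294
TS = CS + PS = 51529/392 + 51529/294 = 51529/168

51529/168


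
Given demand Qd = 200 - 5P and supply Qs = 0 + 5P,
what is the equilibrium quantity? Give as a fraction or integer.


First find equilibrium price:
200 - 5P = 0 + 5P
P* = 200/10 = 20
Then substitute into demand:
Q* = 200 - 5 * 20 = 100

100


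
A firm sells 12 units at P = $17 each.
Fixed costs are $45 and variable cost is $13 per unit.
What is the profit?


Total Revenue = P * Q = 17 * 12 = $204
Total Cost = FC + VC*Q = 45 + 13*12 = $201
Profit = TR - TC = 204 - 201 = $3

$3


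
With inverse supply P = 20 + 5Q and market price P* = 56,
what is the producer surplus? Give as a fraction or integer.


Minimum supply price (at Q=0): P_min = 20
Quantity supplied at P* = 56:
Q* = (56 - 20)/5 = 36/5
PS = (1/2) * Q* * (P* - P_min)
PS = (1/2) * 36/5 * (56 - 20)
PS = (1/2) * 36/5 * 36 = 648/5

648/5


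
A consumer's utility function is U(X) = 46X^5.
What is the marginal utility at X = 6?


MU = dU/dX = 46*5*X^(5-1)
MU = 230*X^4
At X = 6:
MU = 230 * 6^4
MU = 230 * 1296 = 298080

298080


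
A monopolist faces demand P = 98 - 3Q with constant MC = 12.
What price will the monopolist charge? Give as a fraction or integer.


MR = 98 - 6Q
Set MR = MC: 98 - 6Q = 12
Q* = 43/3
Substitute into demand:
P* = 98 - 3*43/3 = 55

55


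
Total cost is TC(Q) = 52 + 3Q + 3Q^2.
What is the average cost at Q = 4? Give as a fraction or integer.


TC(4) = 52 + 3*4 + 3*4^2
TC(4) = 52 + 12 + 48 = 112
AC = TC/Q = 112/4 = 28

28


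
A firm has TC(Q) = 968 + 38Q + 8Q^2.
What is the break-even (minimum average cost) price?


AC(Q) = 968/Q + 38 + 8Q
To minimize: dAC/dQ = -968/Q^2 + 8 = 0
Q^2 = 968/8 = 121
Q* = 11
Min AC = 968/11 + 38 + 8*11
Min AC = 88 + 38 + 88 = 214

214


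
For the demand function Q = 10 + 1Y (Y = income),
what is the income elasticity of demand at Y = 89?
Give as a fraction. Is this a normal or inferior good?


dQ/dY = 1
At Y = 89: Q = 10 + 1*89 = 99
Ey = (dQ/dY)(Y/Q) = 1 * 89 / 99 = 89/99
Since Ey > 0, this is a normal good.

89/99 (normal good)


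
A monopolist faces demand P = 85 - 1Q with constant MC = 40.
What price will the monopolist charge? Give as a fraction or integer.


MR = 85 - 2Q
Set MR = MC: 85 - 2Q = 40
Q* = 45/2
Substitute into demand:
P* = 85 - 1*45/2 = 125/2

125/2


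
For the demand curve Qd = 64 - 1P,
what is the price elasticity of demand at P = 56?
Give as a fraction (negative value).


dQ/dP = -1
At P = 56: Q = 64 - 1*56 = 8
E = (dQ/dP)(P/Q) = (-1)(56/8) = -7

-7


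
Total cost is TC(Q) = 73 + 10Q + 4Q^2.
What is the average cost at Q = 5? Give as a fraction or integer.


TC(5) = 73 + 10*5 + 4*5^2
TC(5) = 73 + 50 + 100 = 223
AC = TC/Q = 223/5 = 223/5

223/5


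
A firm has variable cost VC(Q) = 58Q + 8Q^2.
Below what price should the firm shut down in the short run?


AVC(Q) = VC(Q)/Q = 58 + 8Q
AVC is increasing in Q, so minimum AVC is at Q -> 0+.
Min AVC = 58
The firm should shut down if P < 58.

58


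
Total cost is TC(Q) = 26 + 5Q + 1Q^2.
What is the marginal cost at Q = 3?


MC = dTC/dQ = 5 + 2*1*Q
At Q = 3:
MC = 5 + 2*3
MC = 5 + 6 = 11

11


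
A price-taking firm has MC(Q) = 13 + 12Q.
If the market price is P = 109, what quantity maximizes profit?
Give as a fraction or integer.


In perfect competition, profit is maximized where P = MC.
109 = 13 + 12Q
96 = 12Q
Q* = 96/12 = 8

8


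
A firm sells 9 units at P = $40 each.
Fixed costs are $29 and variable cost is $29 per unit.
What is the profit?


Total Revenue = P * Q = 40 * 9 = $360
Total Cost = FC + VC*Q = 29 + 29*9 = $290
Profit = TR - TC = 360 - 290 = $70

$70


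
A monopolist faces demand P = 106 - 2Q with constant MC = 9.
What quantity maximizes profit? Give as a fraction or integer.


TR = P*Q = (106 - 2Q)Q = 106Q - 2Q^2
MR = dTR/dQ = 106 - 4Q
Set MR = MC:
106 - 4Q = 9
97 = 4Q
Q* = 97/4 = 97/4

97/4


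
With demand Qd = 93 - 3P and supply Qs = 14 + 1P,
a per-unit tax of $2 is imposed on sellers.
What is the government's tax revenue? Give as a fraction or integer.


With tax on sellers, new supply: Qs' = 14 + 1(P - 2)
= 12 + 1P
New equilibrium quantity:
Q_new = 129/4
Tax revenue = tax * Q_new = 2 * 129/4 = 129/2

129/2


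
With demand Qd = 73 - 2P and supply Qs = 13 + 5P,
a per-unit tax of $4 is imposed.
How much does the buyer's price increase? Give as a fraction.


With a per-unit tax, the buyer's price increase depends on relative slopes.
Supply slope: d = 5, Demand slope: b = 2
Buyer's price increase = d * tax / (b + d)
= 5 * 4 / (2 + 5)
= 20 / 7 = 20/7

20/7


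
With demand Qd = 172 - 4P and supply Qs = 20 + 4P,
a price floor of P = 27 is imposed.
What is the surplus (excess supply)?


At P = 27:
Qd = 172 - 4*27 = 64
Qs = 20 + 4*27 = 128
Surplus = Qs - Qd = 128 - 64 = 64

64


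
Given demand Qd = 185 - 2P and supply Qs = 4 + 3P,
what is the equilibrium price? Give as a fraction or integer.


At equilibrium, Qd = Qs.
185 - 2P = 4 + 3P
185 - 4 = 2P + 3P
181 = 5P
P* = 181/5 = 181/5

181/5


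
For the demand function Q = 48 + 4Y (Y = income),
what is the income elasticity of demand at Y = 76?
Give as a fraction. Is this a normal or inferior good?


dQ/dY = 4
At Y = 76: Q = 48 + 4*76 = 352
Ey = (dQ/dY)(Y/Q) = 4 * 76 / 352 = 19/22
Since Ey > 0, this is a normal good.

19/22 (normal good)


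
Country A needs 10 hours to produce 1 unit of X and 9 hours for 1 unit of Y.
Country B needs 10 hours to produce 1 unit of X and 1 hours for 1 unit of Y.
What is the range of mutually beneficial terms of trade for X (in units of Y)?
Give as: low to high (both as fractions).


Opportunity cost of X for Country A = hours_X / hours_Y = 10/9 = 10/9 units of Y
Opportunity cost of X for Country B = hours_X / hours_Y = 10/1 = 10 units of Y
Terms of trade must be between the two opportunity costs.
Range: 10/9 to 10

10/9 to 10


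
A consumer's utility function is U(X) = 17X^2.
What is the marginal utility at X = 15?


MU = dU/dX = 17*2*X^(2-1)
MU = 34*X^1
At X = 15:
MU = 34 * 15^1
MU = 34 * 15 = 510

510


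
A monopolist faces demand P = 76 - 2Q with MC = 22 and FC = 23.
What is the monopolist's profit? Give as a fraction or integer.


MR = MC: 76 - 4Q = 22
Q* = 27/2
P* = 76 - 2*27/2 = 49
Profit = (P* - MC)*Q* - FC
= (49 - 22)*27/2 - 23
= 27*27/2 - 23
= 729/2 - 23 = 683/2

683/2


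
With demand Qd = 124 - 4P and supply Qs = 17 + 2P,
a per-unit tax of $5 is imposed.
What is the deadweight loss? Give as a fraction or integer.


Pre-tax equilibrium quantity: Q* = 158/3
Post-tax equilibrium quantity: Q_tax = 46
Reduction in quantity: Q* - Q_tax = 20/3
DWL = (1/2) * tax * (Q* - Q_tax)
DWL = (1/2) * 5 * 20/3 = 50/3

50/3
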